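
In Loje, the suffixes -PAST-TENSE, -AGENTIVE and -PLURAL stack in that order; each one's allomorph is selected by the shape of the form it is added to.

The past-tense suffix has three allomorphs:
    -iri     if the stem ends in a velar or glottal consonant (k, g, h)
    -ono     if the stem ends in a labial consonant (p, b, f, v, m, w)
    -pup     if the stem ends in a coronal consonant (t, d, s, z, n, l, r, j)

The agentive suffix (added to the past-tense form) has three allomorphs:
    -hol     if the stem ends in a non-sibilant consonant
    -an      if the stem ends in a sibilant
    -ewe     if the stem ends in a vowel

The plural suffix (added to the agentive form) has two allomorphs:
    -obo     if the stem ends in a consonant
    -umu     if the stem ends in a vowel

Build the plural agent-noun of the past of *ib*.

The final consonant of *ib* is /b/, which is labial, so the past-tense suffix is -ono, giving *ibono*.
The past-tense form *ibono*: final sound = /o/, a vowel → -ewe → *ibonoewe*.
The agentive form *ibonoewe*: final sound = /e/, a vowel → -umu → *ibonoeweumu*.

ibonoeweumu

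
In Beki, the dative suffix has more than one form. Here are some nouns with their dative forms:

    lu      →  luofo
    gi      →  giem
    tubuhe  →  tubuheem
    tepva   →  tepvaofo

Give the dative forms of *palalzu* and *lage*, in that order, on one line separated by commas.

palalzuofo, lageem

The pattern is front/back vowel harmony: -em when the last vowel of the stem is a front vowel (*gi*, *tubuhe*); -ofo when the last vowel of the stem is a back vowel (*lu*, *tepva*).
*palalzu* — last vowel /u/ (a back vowel) → -ofo → *palalzuofo*.
The last vowel of *lage* is /e/, which is a front vowel, so the suffix is -em, giving *lageem*.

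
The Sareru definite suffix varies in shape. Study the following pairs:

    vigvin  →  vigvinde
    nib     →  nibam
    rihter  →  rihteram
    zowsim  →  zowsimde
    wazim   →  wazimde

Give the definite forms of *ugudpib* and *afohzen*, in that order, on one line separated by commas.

ugudpibam, afohzende

The suffix is conditioned by the final consonant: -de when the stem ends in a nasal (*vigvin*, *zowsim*, *wazim*); -am when the stem ends in a non-nasal consonant (*nib*, *rihter*).
*ugudpib*: final consonant = /b/, non-nasal → -am → *ugudpibam*.
*afohzen*: final consonant = /n/, a nasal → -de → *afohzende*.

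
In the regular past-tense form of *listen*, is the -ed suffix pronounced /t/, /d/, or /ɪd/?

/d/

The stem *listen* ends in a voiced sound other than /d/.
The -ed suffix is realized as /ɪd/ after /t, d/; as /t/ after other voiceless consonants; and as /d/ after other voiced sounds.
So -ed on *listen* is pronounced /d/.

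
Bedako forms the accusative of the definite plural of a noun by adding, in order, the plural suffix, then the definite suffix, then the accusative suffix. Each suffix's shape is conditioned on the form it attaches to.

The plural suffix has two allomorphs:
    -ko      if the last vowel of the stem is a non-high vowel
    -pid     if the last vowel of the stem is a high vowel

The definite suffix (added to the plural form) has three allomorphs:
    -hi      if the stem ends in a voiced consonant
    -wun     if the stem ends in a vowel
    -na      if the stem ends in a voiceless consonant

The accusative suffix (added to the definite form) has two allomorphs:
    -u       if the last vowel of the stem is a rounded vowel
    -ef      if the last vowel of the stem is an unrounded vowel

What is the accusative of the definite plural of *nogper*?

*nogper*: last vowel = /e/, a non-high vowel → -ko → *nogperko*.
The final sound of the plural form *nogperko* is /o/, which is a vowel, so the definite suffix is -wun, giving *nogperkowun*.
Since the last vowel of the definite form *nogperkowun* is /u/ (a rounded vowel), it takes -u, giving *nogperkowunu*.

nogperkowunu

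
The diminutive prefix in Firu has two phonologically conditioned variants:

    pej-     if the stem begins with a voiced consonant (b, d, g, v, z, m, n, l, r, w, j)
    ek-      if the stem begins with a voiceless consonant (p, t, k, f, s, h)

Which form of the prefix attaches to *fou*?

Since the first consonant of *fou* is /f/ (voiceless), it takes ek-.

ek-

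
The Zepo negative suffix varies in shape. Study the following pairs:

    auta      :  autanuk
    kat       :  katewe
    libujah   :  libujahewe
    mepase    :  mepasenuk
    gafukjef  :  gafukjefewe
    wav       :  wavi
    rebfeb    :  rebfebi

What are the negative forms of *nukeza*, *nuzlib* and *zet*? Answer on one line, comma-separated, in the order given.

nukezanuk, nuzlibi, zetewe

Looking at the final sound of each stem: -ewe when the stem ends in a voiceless consonant (*kat*, *libujah*, *gafukjef*); -i when the stem ends in a voiced consonant (*wav*, *rebfeb*); -nuk when the stem ends in a vowel (*auta*, *mepase*).
The final sound of *nukeza* is /a/, which is a vowel, so the suffix is -nuk, giving *nukezanuk*.
*nuzlib*: final sound = /b/, a voiced consonant → -i → *nuzlibi*.
Since the final sound of *zet* is /t/ (a voiceless consonant), it takes -ewe, giving *zetewe*.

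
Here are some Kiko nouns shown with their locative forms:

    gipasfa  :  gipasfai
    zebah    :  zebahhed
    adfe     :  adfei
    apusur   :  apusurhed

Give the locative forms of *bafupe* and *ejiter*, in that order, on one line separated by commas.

bafupei, ejiterhed

The alternation tracks the final sound of the stem — -hed when the stem ends in a consonant (*zebah*, *apusur*); -i when the stem ends in a vowel (*gipasfa*, *adfe*).
*bafupe* — final sound /e/ (a vowel) → -i → *bafupei*.
*ejiter* — final sound /r/ (a consonant) → -hed → *ejiterhed*.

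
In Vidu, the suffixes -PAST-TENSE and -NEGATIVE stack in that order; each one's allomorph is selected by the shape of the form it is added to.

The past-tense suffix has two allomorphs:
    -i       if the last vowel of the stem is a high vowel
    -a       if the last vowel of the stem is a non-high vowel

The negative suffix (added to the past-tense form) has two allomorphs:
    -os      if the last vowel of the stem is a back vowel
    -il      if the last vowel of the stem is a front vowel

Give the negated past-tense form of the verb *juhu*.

juhuiil

*juhu* — last vowel /u/ (a high vowel) → -i → *juhui*.
The past-tense form *juhui*: last vowel = /i/, a front vowel → -il → *juhuiil*.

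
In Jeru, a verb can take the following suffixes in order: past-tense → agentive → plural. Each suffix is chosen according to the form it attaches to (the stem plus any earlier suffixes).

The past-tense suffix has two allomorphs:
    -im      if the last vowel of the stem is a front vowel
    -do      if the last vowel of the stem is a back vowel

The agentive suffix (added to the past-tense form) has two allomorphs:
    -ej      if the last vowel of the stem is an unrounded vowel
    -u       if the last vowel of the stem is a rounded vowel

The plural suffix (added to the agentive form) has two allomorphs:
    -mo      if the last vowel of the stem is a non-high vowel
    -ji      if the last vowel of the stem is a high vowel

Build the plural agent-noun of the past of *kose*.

koseimejmo

The last vowel of *kose* is /e/, which is a front vowel, so the past-tense suffix is -im, giving *koseim*.
The past-tense form *koseim*: last vowel = /i/, an unrounded vowel → -ej → *koseimej*.
The agentive form *koseimej* — last vowel /e/ (a non-high vowel) → -mo → *koseimejmo*.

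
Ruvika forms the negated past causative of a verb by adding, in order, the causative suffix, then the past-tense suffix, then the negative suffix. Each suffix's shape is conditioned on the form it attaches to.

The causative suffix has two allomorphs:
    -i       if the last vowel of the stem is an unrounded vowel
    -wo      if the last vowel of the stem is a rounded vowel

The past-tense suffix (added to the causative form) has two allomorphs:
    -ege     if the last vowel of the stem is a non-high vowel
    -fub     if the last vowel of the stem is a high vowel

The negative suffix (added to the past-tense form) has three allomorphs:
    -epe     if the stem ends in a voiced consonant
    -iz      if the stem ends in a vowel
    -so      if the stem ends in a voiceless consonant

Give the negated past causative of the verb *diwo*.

diwowoegeiz

Since the last vowel of *diwo* is /o/ (a rounded vowel), it takes -wo, giving *diwowo*.
The causative form *diwowo* — last vowel /o/ (a non-high vowel) → -ege → *diwowoege*.
The past-tense form *diwowoege* — final sound /e/ (a vowel) → -iz → *diwowoegeiz*.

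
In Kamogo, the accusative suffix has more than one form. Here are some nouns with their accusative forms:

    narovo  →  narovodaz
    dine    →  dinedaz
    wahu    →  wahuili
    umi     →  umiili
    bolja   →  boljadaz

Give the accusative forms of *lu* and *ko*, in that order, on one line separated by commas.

luili, kodaz

The alternation tracks the last vowel of the stem — -ili when the last vowel of the stem is a high vowel (*wahu*, *umi*); -daz when the last vowel of the stem is a non-high vowel (*narovo*, *dine*, *bolja*).
*lu* — last vowel /u/ (a high vowel) → -ili → *luili*.
*ko* — last vowel /o/ (a non-high vowel) → -daz → *kodaz*.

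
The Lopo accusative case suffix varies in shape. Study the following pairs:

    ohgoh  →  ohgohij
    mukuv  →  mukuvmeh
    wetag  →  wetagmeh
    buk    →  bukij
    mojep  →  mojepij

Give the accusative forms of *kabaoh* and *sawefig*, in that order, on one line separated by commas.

kabaohij, sawefigmeh

The pattern is voicing of the final consonant: -ij when the stem ends in a voiceless consonant (*ohgoh*, *buk*, *mojep*); -meh when the stem ends in a voiced consonant (*mukuv*, *wetag*).
*kabaoh* — final consonant /h/ (voiceless) → -ij → *kabaohij*.
*sawefig* — final consonant /g/ (voiced) → -meh → *sawefigmeh*.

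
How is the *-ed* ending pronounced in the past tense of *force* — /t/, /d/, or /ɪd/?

The stem *force* ends in a voiceless consonant other than /t/.
The -ed suffix is realized as /ɪd/ after /t, d/; as /t/ after other voiceless consonants; and as /d/ after other voiced sounds.
So -ed on *force* is pronounced /t/.

/t/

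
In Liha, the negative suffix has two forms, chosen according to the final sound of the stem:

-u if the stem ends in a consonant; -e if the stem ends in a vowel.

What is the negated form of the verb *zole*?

zolee

The final sound of *zole* is /e/, which is a vowel, so the suffix is -e, giving *zolee*.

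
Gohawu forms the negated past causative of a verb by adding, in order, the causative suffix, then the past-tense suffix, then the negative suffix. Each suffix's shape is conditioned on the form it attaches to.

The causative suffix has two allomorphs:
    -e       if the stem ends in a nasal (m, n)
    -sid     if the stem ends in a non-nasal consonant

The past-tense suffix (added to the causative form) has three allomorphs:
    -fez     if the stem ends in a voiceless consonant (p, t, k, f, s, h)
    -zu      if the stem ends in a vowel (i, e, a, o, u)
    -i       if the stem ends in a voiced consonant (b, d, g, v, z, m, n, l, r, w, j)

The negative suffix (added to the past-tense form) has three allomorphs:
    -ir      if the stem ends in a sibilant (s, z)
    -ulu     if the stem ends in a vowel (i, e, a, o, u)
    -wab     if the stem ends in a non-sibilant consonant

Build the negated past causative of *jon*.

The final consonant of *jon* is /n/, which is a nasal, so the causative suffix is -e, giving *jone*.
Since the final sound of the causative form *jone* is /e/ (a vowel), it takes -zu, giving *jonezu*.
The past-tense form *jonezu*: final sound = /u/, a vowel → -ulu → *jonezuulu*.

jonezuulu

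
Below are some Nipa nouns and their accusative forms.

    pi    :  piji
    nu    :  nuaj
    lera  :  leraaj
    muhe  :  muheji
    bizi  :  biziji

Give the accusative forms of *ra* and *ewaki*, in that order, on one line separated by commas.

raaj, ewakiji

The alternation tracks the last vowel of the stem — -ji when the last vowel of the stem is a front vowel (*pi*, *muhe*, *bizi*); -aj when the last vowel of the stem is a back vowel (*nu*, *lera*).
The last vowel of *ra* is /a/, which is a back vowel, so the suffix is -aj, giving *raaj*.
Since the last vowel of *ewaki* is /i/ (a front vowel), it takes -ji, giving *ewakiji*.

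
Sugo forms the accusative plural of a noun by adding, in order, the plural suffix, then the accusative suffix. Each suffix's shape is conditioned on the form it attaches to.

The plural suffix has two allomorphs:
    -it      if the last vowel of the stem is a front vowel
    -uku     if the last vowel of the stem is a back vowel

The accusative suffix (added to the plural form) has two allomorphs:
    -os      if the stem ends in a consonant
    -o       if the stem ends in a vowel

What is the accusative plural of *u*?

uukuo

The last vowel of *u* is /u/, which is a back vowel, so the plural suffix is -uku, giving *uuku*.
The plural form *uuku*: final sound = /u/, a vowel → -o → *uukuo*.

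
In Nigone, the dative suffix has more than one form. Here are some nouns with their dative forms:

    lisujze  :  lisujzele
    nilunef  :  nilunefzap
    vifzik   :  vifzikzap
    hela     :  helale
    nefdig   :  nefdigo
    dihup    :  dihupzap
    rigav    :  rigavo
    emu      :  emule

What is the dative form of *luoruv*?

luoruvo

The alternation tracks the final sound of the stem — -zap when the stem ends in a voiceless consonant (*nilunef*, *vifzik*, *dihup*); -o when the stem ends in a voiced consonant (*nefdig*, *rigav*); -le when the stem ends in a vowel (*lisujze*, *hela*, *emu*).
Since the final sound of *luoruv* is /v/ (a voiced consonant), it takes -o, giving *luoruvo*.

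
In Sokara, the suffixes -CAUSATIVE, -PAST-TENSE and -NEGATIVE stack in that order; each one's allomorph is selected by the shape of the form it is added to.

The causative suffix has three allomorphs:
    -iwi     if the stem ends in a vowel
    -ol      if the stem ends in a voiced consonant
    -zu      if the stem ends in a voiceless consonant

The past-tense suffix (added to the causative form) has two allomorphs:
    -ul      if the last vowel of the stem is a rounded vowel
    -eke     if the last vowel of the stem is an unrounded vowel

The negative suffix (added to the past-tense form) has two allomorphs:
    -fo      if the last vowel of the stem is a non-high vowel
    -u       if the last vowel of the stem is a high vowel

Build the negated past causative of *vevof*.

*vevof*: final sound = /f/, a voiceless consonant → -zu → *vevofzu*.
The causative form *vevofzu*: last vowel = /u/, a rounded vowel → -ul → *vevofzuul*.
The past-tense form *vevofzuul*: last vowel = /u/, a high vowel → -u → *vevofzuulu*.

vevofzuulu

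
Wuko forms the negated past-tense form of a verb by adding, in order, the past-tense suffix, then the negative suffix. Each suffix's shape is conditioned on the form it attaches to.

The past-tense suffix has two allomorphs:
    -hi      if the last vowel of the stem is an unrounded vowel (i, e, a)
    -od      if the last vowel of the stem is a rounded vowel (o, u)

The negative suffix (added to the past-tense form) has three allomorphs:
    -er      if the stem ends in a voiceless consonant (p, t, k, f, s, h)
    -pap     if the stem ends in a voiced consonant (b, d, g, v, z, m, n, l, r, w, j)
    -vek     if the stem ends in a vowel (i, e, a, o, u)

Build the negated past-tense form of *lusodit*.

lusodithivek

The last vowel of *lusodit* is /i/, which is an unrounded vowel, so the past-tense suffix is -hi, giving *lusodithi*.
The past-tense form *lusodithi*: final sound = /i/, a vowel → -vek → *lusodithivek*.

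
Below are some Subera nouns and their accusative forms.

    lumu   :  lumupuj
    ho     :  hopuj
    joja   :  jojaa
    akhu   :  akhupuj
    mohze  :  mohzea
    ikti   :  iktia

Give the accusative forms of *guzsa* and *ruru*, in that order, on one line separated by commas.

guzsaa, rurupuj

Looking at the last vowel of each stem: -puj when the last vowel of the stem is a rounded vowel (*lumu*, *ho*, *akhu*); -a when the last vowel of the stem is an unrounded vowel (*joja*, *mohze*, *ikti*).
*guzsa*: last vowel = /a/, an unrounded vowel → -a → *guzsaa*.
*ruru*: last vowel = /u/, a rounded vowel → -puj → *rurupuj*.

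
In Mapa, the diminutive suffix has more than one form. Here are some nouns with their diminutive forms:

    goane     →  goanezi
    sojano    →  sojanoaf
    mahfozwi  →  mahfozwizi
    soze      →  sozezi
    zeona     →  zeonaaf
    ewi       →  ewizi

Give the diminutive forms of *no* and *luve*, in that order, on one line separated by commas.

noaf, luvezi

The pattern is front/back vowel harmony: -zi when the last vowel of the stem is a front vowel (*goane*, *mahfozwi*, *soze*, *ewi*); -af when the last vowel of the stem is a back vowel (*sojano*, *zeona*).
Since the last vowel of *no* is /o/ (a back vowel), it takes -af, giving *noaf*.
*luve*: last vowel = /e/, a front vowel → -zi → *luvezi*.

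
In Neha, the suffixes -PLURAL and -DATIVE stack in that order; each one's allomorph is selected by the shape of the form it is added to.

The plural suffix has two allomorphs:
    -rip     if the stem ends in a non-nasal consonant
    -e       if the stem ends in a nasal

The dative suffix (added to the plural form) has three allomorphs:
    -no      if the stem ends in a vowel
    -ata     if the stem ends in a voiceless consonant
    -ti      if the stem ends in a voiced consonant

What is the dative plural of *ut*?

*ut* — final consonant /t/ (non-nasal) → -rip → *utrip*.
The plural form *utrip*: final sound = /p/, a voiceless consonant → -ata → *utripata*.

utripata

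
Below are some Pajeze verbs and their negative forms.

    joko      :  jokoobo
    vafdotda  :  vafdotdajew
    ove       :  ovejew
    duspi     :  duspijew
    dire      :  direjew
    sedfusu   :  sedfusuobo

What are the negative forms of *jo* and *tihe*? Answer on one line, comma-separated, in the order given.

joobo, tihejew

The alternation tracks the last vowel of the stem — -obo when the last vowel of the stem is a rounded vowel (*joko*, *sedfusu*); -jew when the last vowel of the stem is an unrounded vowel (*vafdotda*, *ove*, *duspi*, *dire*).
Since the last vowel of *jo* is /o/ (a rounded vowel), it takes -obo, giving *joobo*.
*tihe*: last vowel = /e/, an unrounded vowel → -jew → *tihejew*.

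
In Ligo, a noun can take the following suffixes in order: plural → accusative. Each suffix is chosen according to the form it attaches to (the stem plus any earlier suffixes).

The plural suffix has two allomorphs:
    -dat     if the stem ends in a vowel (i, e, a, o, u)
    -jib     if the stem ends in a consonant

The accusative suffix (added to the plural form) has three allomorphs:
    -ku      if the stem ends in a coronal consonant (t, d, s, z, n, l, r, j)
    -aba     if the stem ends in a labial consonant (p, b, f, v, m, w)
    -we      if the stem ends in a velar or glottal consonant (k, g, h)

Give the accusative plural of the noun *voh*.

vohjibaba

*voh*: final sound = /h/, a consonant → -jib → *vohjib*.
The plural form *vohjib* — final consonant /b/ (labial) → -aba → *vohjibaba*.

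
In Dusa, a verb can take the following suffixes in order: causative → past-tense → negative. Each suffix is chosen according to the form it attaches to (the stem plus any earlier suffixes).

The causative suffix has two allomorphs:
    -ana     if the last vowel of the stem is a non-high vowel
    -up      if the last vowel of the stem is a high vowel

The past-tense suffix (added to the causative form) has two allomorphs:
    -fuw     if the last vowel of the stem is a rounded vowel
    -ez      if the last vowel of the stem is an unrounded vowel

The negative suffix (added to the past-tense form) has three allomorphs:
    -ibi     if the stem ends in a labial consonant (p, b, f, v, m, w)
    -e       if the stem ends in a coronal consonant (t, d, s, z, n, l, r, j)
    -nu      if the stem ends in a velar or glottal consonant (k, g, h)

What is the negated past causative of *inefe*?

The last vowel of *inefe* is /e/, which is a non-high vowel, so the causative suffix is -ana, giving *inefeana*.
Since the last vowel of the causative form *inefeana* is /a/ (an unrounded vowel), it takes -ez, giving *inefeanaez*.
The past-tense form *inefeanaez*: final consonant = /z/, coronal → -e → *inefeanaeze*.

inefeanaeze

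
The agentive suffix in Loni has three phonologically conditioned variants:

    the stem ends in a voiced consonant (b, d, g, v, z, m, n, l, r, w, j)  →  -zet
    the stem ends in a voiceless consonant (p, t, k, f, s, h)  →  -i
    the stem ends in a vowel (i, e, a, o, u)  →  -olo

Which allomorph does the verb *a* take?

-olo

Since the final sound of *a* is /a/ (a vowel), it takes -olo.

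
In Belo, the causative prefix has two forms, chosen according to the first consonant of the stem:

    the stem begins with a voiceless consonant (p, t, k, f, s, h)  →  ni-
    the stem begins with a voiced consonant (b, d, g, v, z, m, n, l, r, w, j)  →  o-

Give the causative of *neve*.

oneve

*neve*: first consonant = /n/, voiced → o- → *oneve*.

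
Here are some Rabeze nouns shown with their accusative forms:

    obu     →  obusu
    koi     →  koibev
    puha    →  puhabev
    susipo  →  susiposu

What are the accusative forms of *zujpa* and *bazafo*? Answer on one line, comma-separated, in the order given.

zujpabev, bazafosu

The pattern is rounding harmony: -su when the last vowel of the stem is a rounded vowel (*obu*, *susipo*); -bev when the last vowel of the stem is an unrounded vowel (*koi*, *puha*).
*zujpa* — last vowel /a/ (an unrounded vowel) → -bev → *zujpabev*.
Since the last vowel of *bazafo* is /o/ (a rounded vowel), it takes -su, giving *bazafosu*.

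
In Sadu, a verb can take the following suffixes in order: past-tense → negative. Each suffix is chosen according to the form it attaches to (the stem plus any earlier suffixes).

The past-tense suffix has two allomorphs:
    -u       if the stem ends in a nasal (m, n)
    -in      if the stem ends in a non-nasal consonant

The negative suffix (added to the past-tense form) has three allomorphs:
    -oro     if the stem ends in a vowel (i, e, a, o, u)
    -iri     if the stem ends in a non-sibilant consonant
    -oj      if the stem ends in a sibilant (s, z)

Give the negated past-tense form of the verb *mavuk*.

*mavuk* — final consonant /k/ (non-nasal) → -in → *mavukin*.
The past-tense form *mavukin*: final sound = /n/, a non-sibilant consonant → -iri → *mavukiniri*.

mavukiniri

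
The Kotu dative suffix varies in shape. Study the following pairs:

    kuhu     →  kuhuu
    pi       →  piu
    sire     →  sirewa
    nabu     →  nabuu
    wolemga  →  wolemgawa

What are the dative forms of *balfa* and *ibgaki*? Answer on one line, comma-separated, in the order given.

balfawa, ibgakiu

The pattern is height harmony: -u when the last vowel of the stem is a high vowel (*kuhu*, *pi*, *nabu*); -wa when the last vowel of the stem is a non-high vowel (*sire*, *wolemga*).
Since the last vowel of *balfa* is /a/ (a non-high vowel), it takes -wa, giving *balfawa*.
*ibgaki* — last vowel /i/ (a high vowel) → -u → *ibgakiu*.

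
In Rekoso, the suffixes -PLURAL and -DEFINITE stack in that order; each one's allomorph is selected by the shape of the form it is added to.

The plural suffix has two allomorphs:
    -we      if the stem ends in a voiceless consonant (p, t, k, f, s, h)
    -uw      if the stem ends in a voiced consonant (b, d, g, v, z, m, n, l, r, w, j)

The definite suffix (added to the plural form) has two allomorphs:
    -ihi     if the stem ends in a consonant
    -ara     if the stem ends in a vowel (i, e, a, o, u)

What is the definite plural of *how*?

howuwihi

*how* — final consonant /w/ (voiced) → -uw → *howuw*.
Since the final sound of the plural form *howuw* is /w/ (a consonant), it takes -ihi, giving *howuwihi*.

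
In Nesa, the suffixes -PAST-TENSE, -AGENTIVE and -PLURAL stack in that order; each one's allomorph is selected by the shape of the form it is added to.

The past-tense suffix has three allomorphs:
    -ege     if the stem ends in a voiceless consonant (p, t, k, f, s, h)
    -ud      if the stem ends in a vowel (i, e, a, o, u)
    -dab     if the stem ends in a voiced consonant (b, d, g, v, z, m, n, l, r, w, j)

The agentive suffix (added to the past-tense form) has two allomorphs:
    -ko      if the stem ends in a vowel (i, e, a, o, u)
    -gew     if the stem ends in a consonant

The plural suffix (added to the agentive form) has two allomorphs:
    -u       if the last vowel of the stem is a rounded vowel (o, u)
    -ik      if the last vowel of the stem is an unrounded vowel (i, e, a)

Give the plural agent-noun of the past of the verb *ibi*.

ibiudgewik

*ibi* — final sound /i/ (a vowel) → -ud → *ibiud*.
The past-tense form *ibiud* — final sound /d/ (a consonant) → -gew → *ibiudgew*.
Since the last vowel of the agentive form *ibiudgew* is /e/ (an unrounded vowel), it takes -ik, giving *ibiudgewik*.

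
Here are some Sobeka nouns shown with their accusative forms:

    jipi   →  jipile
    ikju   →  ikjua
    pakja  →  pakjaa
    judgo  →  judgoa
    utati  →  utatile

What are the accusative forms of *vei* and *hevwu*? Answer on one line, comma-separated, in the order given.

The alternation tracks the last vowel of the stem — -le when the last vowel of the stem is a front vowel (*jipi*, *utati*); -a when the last vowel of the stem is a back vowel (*ikju*, *pakja*, *judgo*).
The last vowel of *vei* is /i/, which is a front vowel, so the suffix is -le, giving *veile*.
The last vowel of *hevwu* is /u/, which is a back vowel, so the suffix is -a, giving *hevwua*.

veile, hevwua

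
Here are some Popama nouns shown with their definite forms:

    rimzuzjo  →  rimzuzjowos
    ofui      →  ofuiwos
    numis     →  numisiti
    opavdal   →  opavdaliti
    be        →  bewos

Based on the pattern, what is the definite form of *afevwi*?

The pattern is consonant vs. vowel: -iti when the stem ends in a consonant (*numis*, *opavdal*); -wos when the stem ends in a vowel (*rimzuzjo*, *ofui*, *be*).
*afevwi* — final sound /i/ (a vowel) → -wos → *afevwiwos*.

afevwiwos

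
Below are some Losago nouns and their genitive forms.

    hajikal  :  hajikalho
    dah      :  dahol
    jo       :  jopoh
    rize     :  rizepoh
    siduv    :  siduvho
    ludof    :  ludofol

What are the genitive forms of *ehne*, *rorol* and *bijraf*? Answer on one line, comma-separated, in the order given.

The suffix is conditioned by the final sound: -ol when the stem ends in a voiceless consonant (*dah*, *ludof*); -ho when the stem ends in a voiced consonant (*hajikal*, *siduv*); -poh when the stem ends in a vowel (*jo*, *rize*).
*ehne*: final sound = /e/, a vowel → -poh → *ehnepoh*.
*rorol* — final sound /l/ (a voiced consonant) → -ho → *rorolho*.
*bijraf*: final sound = /f/, a voiceless consonant → -ol → *bijrafol*.

ehnepoh, rorolho, bijrafol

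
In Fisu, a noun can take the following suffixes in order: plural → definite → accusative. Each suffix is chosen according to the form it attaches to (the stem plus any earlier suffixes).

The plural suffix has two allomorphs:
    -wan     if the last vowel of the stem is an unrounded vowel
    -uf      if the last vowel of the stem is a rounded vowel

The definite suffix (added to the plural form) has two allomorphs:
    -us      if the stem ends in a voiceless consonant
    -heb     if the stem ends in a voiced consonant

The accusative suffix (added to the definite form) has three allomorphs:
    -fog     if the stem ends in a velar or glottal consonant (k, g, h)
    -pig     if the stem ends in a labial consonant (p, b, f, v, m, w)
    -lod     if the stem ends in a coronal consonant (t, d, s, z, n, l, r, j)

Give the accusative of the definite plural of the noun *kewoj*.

kewojufuslod

Since the last vowel of *kewoj* is /o/ (a rounded vowel), it takes -uf, giving *kewojuf*.
Since the final consonant of the plural form *kewojuf* is /f/ (voiceless), it takes -us, giving *kewojufus*.
The definite form *kewojufus*: final consonant = /s/, coronal → -lod → *kewojufuslod*.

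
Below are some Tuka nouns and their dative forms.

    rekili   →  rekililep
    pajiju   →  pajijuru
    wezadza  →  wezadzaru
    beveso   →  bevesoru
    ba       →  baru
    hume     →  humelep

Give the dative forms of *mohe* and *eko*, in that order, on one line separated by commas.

mohelep, ekoru

The alternation tracks the last vowel of the stem — -lep when the last vowel of the stem is a front vowel (*rekili*, *hume*); -ru when the last vowel of the stem is a back vowel (*pajiju*, *wezadza*, *beveso*, *ba*).
*mohe* — last vowel /e/ (a front vowel) → -lep → *mohelep*.
*eko* — last vowel /o/ (a back vowel) → -ru → *ekoru*.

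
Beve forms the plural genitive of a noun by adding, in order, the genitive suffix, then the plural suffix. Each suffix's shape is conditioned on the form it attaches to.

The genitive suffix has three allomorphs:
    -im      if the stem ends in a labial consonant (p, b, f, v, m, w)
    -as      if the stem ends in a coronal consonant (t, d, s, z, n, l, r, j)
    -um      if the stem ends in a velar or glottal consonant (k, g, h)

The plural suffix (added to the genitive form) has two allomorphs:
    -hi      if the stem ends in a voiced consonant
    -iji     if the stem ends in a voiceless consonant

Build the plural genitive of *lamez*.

The final consonant of *lamez* is /z/, which is coronal, so the genitive suffix is -as, giving *lamezas*.
The genitive form *lamezas*: final consonant = /s/, voiceless → -iji → *lamezasiji*.

lamezasiji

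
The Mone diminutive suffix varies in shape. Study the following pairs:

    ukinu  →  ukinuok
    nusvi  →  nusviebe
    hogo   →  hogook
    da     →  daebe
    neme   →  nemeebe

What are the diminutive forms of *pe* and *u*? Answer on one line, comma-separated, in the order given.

peebe, uok

The suffix is conditioned by the last vowel: -ok when the last vowel of the stem is a rounded vowel (*ukinu*, *hogo*); -ebe when the last vowel of the stem is an unrounded vowel (*nusvi*, *da*, *neme*).
The last vowel of *pe* is /e/, which is an unrounded vowel, so the suffix is -ebe, giving *peebe*.
The last vowel of *u* is /u/, which is a rounded vowel, so the suffix is -ok, giving *uok*.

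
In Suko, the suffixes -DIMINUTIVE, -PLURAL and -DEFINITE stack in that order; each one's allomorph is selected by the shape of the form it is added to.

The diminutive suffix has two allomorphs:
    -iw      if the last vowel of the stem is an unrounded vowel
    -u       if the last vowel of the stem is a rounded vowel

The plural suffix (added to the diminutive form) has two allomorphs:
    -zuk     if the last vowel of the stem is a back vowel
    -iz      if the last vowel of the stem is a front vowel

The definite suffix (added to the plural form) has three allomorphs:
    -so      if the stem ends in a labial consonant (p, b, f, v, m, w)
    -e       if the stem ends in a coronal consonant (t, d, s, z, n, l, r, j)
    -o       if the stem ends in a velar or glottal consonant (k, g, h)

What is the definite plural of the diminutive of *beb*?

bebiwize

Since the last vowel of *beb* is /e/ (an unrounded vowel), it takes -iw, giving *bebiw*.
The diminutive form *bebiw* — last vowel /i/ (a front vowel) → -iz → *bebiwiz*.
The final consonant of the plural form *bebiwiz* is /z/, which is coronal, so the definite suffix is -e, giving *bebiwize*.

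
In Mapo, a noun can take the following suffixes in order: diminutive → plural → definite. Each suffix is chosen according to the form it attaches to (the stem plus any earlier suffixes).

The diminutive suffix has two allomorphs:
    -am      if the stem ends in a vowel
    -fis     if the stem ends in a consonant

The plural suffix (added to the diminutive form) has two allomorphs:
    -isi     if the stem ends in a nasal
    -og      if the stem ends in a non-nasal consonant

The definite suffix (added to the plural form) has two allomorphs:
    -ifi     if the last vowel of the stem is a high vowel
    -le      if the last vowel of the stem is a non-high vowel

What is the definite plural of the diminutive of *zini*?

ziniamisiifi

*zini* — final sound /i/ (a vowel) → -am → *ziniam*.
Since the final consonant of the diminutive form *ziniam* is /m/ (a nasal), it takes -isi, giving *ziniamisi*.
The last vowel of the plural form *ziniamisi* is /i/, which is a high vowel, so the definite suffix is -ifi, giving *ziniamisiifi*.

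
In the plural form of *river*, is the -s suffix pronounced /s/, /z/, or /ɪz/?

/z/

The stem *river* ends in a voiced non-sibilant sound.
The plural suffix surfaces as /ɪz/ after sibilants, /s/ after other voiceless consonants, and /z/ after other voiced sounds.
So the plural -s on *river* is pronounced /z/.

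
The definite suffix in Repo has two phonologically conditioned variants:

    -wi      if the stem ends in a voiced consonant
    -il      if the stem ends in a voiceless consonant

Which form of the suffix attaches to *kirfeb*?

*kirfeb* — final consonant /b/ (voiced) → -wi.

-wi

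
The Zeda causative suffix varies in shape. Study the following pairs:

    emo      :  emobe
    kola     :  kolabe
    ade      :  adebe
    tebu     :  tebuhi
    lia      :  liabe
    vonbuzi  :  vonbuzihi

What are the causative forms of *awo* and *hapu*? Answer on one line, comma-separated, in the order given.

The pattern is height harmony: -hi when the last vowel of the stem is a high vowel (*tebu*, *vonbuzi*); -be when the last vowel of the stem is a non-high vowel (*emo*, *kola*, *ade*, *lia*).
Since the last vowel of *awo* is /o/ (a non-high vowel), it takes -be, giving *awobe*.
The last vowel of *hapu* is /u/, which is a high vowel, so the suffix is -hi, giving *hapuhi*.

awobe, hapuhi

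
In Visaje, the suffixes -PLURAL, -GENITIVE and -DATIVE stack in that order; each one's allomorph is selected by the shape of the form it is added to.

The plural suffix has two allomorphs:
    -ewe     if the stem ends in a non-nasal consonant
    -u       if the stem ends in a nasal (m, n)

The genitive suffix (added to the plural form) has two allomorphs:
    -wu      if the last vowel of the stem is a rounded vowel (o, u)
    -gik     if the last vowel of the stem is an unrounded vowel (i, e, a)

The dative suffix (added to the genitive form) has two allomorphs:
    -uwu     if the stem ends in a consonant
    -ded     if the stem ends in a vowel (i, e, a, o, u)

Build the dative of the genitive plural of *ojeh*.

*ojeh*: final consonant = /h/, non-nasal → -ewe → *ojehewe*.
Since the last vowel of the plural form *ojehewe* is /e/ (an unrounded vowel), it takes -gik, giving *ojehewegik*.
Since the final sound of the genitive form *ojehewegik* is /k/ (a consonant), it takes -uwu, giving *ojehewegikuwu*.

ojehewegikuwu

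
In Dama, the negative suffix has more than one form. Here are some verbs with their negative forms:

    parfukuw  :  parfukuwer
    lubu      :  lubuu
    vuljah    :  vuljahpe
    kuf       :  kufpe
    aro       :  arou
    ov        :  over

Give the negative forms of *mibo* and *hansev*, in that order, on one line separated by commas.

mibou, hansever

The pattern is voicing of the final sound: -pe when the stem ends in a voiceless consonant (*vuljah*, *kuf*); -er when the stem ends in a voiced consonant (*parfukuw*, *ov*); -u when the stem ends in a vowel (*lubu*, *aro*).
Since the final sound of *mibo* is /o/ (a vowel), it takes -u, giving *mibou*.
*hansev* — final sound /v/ (a voiced consonant) → -er → *hansever*.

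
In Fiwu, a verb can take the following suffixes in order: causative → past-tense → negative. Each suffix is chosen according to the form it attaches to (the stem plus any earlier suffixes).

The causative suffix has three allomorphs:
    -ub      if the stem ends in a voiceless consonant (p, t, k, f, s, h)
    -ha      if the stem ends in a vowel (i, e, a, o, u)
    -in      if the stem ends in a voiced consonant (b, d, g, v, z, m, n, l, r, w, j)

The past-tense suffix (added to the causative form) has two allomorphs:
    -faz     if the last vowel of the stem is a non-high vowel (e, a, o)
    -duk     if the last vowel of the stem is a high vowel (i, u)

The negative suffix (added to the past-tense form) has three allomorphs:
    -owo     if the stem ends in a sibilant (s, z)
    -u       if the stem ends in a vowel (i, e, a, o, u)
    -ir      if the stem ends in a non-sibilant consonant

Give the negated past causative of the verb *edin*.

edinindukir

The final sound of *edin* is /n/, which is a voiced consonant, so the causative suffix is -in, giving *edinin*.
The causative form *edinin*: last vowel = /i/, a high vowel → -duk → *edininduk*.
The past-tense form *edininduk* — final sound /k/ (a non-sibilant consonant) → -ir → *edinindukir*.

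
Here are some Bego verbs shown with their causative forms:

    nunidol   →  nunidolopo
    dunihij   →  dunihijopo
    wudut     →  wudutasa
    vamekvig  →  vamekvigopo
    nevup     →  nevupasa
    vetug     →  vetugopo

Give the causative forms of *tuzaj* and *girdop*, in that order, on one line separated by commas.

tuzajopo, girdopasa

The pattern is voicing of the final consonant: -asa when the stem ends in a voiceless consonant (*wudut*, *nevup*); -opo when the stem ends in a voiced consonant (*nunidol*, *dunihij*, *vamekvig*, *vetug*).
*tuzaj* — final consonant /j/ (voiced) → -opo → *tuzajopo*.
Since the final consonant of *girdop* is /p/ (voiceless), it takes -asa, giving *girdopasa*.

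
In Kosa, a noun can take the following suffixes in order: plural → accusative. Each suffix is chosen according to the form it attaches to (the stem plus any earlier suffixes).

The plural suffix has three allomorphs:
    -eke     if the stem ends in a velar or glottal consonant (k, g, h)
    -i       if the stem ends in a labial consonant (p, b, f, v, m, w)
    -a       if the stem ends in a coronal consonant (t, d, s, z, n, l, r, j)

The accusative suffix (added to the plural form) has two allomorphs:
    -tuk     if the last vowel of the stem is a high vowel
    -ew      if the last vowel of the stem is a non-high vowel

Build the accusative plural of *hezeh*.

hezehekeew

The final consonant of *hezeh* is /h/, which is velar/glottal, so the plural suffix is -eke, giving *hezeheke*.
Since the last vowel of the plural form *hezeheke* is /e/ (a non-high vowel), it takes -ew, giving *hezehekeew*.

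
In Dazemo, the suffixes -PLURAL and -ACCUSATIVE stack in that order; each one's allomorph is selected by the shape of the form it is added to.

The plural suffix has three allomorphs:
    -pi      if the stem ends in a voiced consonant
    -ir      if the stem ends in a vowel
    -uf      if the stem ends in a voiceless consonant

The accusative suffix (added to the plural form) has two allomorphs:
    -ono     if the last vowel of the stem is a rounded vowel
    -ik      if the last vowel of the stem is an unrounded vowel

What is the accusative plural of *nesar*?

nesarpiik

The final sound of *nesar* is /r/, which is a voiced consonant, so the plural suffix is -pi, giving *nesarpi*.
The plural form *nesarpi* — last vowel /i/ (an unrounded vowel) → -ik → *nesarpiik*.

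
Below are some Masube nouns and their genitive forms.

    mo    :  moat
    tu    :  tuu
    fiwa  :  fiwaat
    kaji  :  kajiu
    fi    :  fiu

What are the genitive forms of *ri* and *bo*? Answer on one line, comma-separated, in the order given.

The pattern is height harmony: -u when the last vowel of the stem is a high vowel (*tu*, *kaji*, *fi*); -at when the last vowel of the stem is a non-high vowel (*mo*, *fiwa*).
*ri* — last vowel /i/ (a high vowel) → -u → *riu*.
*bo* — last vowel /o/ (a non-high vowel) → -at → *boat*.

riu, boat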